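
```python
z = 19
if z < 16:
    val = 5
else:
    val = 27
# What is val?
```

Answer: 27

Derivation:
Trace (tracking val):
z = 19  # -> z = 19
if z < 16:  # condition is False
else:
    val = 27  # -> val = 27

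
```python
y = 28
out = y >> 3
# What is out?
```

Trace (tracking out):
y = 28  # -> y = 28
out = y >> 3  # -> out = 3

Answer: 3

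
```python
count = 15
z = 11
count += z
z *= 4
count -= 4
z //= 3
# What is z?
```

Answer: 14

Derivation:
Trace (tracking z):
count = 15  # -> count = 15
z = 11  # -> z = 11
count += z  # -> count = 26
z *= 4  # -> z = 44
count -= 4  # -> count = 22
z //= 3  # -> z = 14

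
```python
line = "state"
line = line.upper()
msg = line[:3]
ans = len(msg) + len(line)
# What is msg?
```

Answer: 'STA'

Derivation:
Trace (tracking msg):
line = 'state'  # -> line = 'state'
line = line.upper()  # -> line = 'STATE'
msg = line[:3]  # -> msg = 'STA'
ans = len(msg) + len(line)  # -> ans = 8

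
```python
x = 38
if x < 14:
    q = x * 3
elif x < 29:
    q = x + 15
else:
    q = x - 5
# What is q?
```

Answer: 33

Derivation:
Trace (tracking q):
x = 38  # -> x = 38
if x < 14:  # condition is False
elif x < 29:  # condition is False
else:
    q = x - 5  # -> q = 33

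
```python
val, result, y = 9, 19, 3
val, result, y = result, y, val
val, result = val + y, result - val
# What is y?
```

Trace (tracking y):
val, result, y = (9, 19, 3)  # -> val = 9, result = 19, y = 3
val, result, y = (result, y, val)  # -> val = 19, result = 3, y = 9
val, result = (val + y, result - val)  # -> val = 28, result = -16

Answer: 9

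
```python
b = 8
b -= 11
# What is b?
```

Trace (tracking b):
b = 8  # -> b = 8
b -= 11  # -> b = -3

Answer: -3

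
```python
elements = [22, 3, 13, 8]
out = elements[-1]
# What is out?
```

Trace (tracking out):
elements = [22, 3, 13, 8]  # -> elements = [22, 3, 13, 8]
out = elements[-1]  # -> out = 8

Answer: 8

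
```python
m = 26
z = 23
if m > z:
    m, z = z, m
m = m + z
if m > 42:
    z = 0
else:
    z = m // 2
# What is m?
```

Answer: 49

Derivation:
Trace (tracking m):
m = 26  # -> m = 26
z = 23  # -> z = 23
if m > z:  # condition is True
    m, z = (z, m)  # -> m = 23, z = 26
m = m + z  # -> m = 49
if m > 42:  # condition is True
    z = 0  # -> z = 0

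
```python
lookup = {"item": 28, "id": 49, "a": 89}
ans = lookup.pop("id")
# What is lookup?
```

Trace (tracking lookup):
lookup = {'item': 28, 'id': 49, 'a': 89}  # -> lookup = {'item': 28, 'id': 49, 'a': 89}
ans = lookup.pop('id')  # -> ans = 49

Answer: {'item': 28, 'a': 89}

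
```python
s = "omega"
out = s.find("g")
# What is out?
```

Answer: 3

Derivation:
Trace (tracking out):
s = 'omega'  # -> s = 'omega'
out = s.find('g')  # -> out = 3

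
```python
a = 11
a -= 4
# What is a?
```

Trace (tracking a):
a = 11  # -> a = 11
a -= 4  # -> a = 7

Answer: 7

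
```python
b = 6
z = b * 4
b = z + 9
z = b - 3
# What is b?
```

Answer: 33

Derivation:
Trace (tracking b):
b = 6  # -> b = 6
z = b * 4  # -> z = 24
b = z + 9  # -> b = 33
z = b - 3  # -> z = 30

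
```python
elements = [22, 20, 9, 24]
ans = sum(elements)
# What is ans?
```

Trace (tracking ans):
elements = [22, 20, 9, 24]  # -> elements = [22, 20, 9, 24]
ans = sum(elements)  # -> ans = 75

Answer: 75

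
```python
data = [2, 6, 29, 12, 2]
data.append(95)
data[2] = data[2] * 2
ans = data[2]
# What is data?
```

Trace (tracking data):
data = [2, 6, 29, 12, 2]  # -> data = [2, 6, 29, 12, 2]
data.append(95)  # -> data = [2, 6, 29, 12, 2, 95]
data[2] = data[2] * 2  # -> data = [2, 6, 58, 12, 2, 95]
ans = data[2]  # -> ans = 58

Answer: [2, 6, 58, 12, 2, 95]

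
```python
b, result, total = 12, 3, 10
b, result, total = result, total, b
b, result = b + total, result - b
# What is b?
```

Trace (tracking b):
b, result, total = (12, 3, 10)  # -> b = 12, result = 3, total = 10
b, result, total = (result, total, b)  # -> b = 3, result = 10, total = 12
b, result = (b + total, result - b)  # -> b = 15, result = 7

Answer: 15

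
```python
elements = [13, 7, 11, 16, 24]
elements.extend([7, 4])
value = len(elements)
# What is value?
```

Trace (tracking value):
elements = [13, 7, 11, 16, 24]  # -> elements = [13, 7, 11, 16, 24]
elements.extend([7, 4])  # -> elements = [13, 7, 11, 16, 24, 7, 4]
value = len(elements)  # -> value = 7

Answer: 7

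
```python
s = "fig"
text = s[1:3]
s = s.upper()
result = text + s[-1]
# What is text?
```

Trace (tracking text):
s = 'fig'  # -> s = 'fig'
text = s[1:3]  # -> text = 'ig'
s = s.upper()  # -> s = 'FIG'
result = text + s[-1]  # -> result = 'igG'

Answer: 'ig'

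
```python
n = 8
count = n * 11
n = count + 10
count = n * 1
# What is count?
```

Answer: 98

Derivation:
Trace (tracking count):
n = 8  # -> n = 8
count = n * 11  # -> count = 88
n = count + 10  # -> n = 98
count = n * 1  # -> count = 98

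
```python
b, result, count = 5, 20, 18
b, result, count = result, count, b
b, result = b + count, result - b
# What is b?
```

Trace (tracking b):
b, result, count = (5, 20, 18)  # -> b = 5, result = 20, count = 18
b, result, count = (result, count, b)  # -> b = 20, result = 18, count = 5
b, result = (b + count, result - b)  # -> b = 25, result = -2

Answer: 25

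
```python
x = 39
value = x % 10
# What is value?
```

Trace (tracking value):
x = 39  # -> x = 39
value = x % 10  # -> value = 9

Answer: 9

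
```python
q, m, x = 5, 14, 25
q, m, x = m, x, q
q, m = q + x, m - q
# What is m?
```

Answer: 11

Derivation:
Trace (tracking m):
q, m, x = (5, 14, 25)  # -> q = 5, m = 14, x = 25
q, m, x = (m, x, q)  # -> q = 14, m = 25, x = 5
q, m = (q + x, m - q)  # -> q = 19, m = 11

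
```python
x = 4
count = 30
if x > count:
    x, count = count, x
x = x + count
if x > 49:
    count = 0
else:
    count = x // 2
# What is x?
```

Answer: 34

Derivation:
Trace (tracking x):
x = 4  # -> x = 4
count = 30  # -> count = 30
if x > count:  # condition is False
x = x + count  # -> x = 34
if x > 49:  # condition is False
else:
    count = x // 2  # -> count = 17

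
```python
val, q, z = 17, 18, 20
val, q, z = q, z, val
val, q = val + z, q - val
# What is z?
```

Trace (tracking z):
val, q, z = (17, 18, 20)  # -> val = 17, q = 18, z = 20
val, q, z = (q, z, val)  # -> val = 18, q = 20, z = 17
val, q = (val + z, q - val)  # -> val = 35, q = 2

Answer: 17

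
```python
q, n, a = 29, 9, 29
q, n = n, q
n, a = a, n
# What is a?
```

Answer: 29

Derivation:
Trace (tracking a):
q, n, a = (29, 9, 29)  # -> q = 29, n = 9, a = 29
q, n = (n, q)  # -> q = 9, n = 29
n, a = (a, n)  # -> n = 29, a = 29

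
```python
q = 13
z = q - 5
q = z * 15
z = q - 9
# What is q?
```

Answer: 120

Derivation:
Trace (tracking q):
q = 13  # -> q = 13
z = q - 5  # -> z = 8
q = z * 15  # -> q = 120
z = q - 9  # -> z = 111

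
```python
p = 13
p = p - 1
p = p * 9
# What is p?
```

Answer: 108

Derivation:
Trace (tracking p):
p = 13  # -> p = 13
p = p - 1  # -> p = 12
p = p * 9  # -> p = 108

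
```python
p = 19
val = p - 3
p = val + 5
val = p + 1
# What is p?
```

Trace (tracking p):
p = 19  # -> p = 19
val = p - 3  # -> val = 16
p = val + 5  # -> p = 21
val = p + 1  # -> val = 22

Answer: 21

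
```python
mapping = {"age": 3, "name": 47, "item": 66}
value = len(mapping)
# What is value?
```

Answer: 3

Derivation:
Trace (tracking value):
mapping = {'age': 3, 'name': 47, 'item': 66}  # -> mapping = {'age': 3, 'name': 47, 'item': 66}
value = len(mapping)  # -> value = 3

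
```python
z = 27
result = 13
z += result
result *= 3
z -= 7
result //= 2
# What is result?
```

Answer: 19

Derivation:
Trace (tracking result):
z = 27  # -> z = 27
result = 13  # -> result = 13
z += result  # -> z = 40
result *= 3  # -> result = 39
z -= 7  # -> z = 33
result //= 2  # -> result = 19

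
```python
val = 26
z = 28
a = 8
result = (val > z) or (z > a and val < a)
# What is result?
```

Answer: False

Derivation:
Trace (tracking result):
val = 26  # -> val = 26
z = 28  # -> z = 28
a = 8  # -> a = 8
result = val > z or (z > a and val < a)  # -> result = False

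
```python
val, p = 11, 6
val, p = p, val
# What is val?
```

Answer: 6

Derivation:
Trace (tracking val):
val, p = (11, 6)  # -> val = 11, p = 6
val, p = (p, val)  # -> val = 6, p = 11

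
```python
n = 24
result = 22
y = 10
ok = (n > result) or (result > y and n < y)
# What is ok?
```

Trace (tracking ok):
n = 24  # -> n = 24
result = 22  # -> result = 22
y = 10  # -> y = 10
ok = n > result or (result > y and n < y)  # -> ok = True

Answer: True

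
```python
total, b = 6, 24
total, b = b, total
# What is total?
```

Answer: 24

Derivation:
Trace (tracking total):
total, b = (6, 24)  # -> total = 6, b = 24
total, b = (b, total)  # -> total = 24, b = 6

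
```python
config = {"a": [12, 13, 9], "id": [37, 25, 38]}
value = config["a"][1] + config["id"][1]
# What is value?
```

Trace (tracking value):
config = {'a': [12, 13, 9], 'id': [37, 25, 38]}  # -> config = {'a': [12, 13, 9], 'id': [37, 25, 38]}
value = config['a'][1] + config['id'][1]  # -> value = 38

Answer: 38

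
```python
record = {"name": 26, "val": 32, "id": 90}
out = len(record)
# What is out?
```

Answer: 3

Derivation:
Trace (tracking out):
record = {'name': 26, 'val': 32, 'id': 90}  # -> record = {'name': 26, 'val': 32, 'id': 90}
out = len(record)  # -> out = 3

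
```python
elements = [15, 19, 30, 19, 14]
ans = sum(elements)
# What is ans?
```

Answer: 97

Derivation:
Trace (tracking ans):
elements = [15, 19, 30, 19, 14]  # -> elements = [15, 19, 30, 19, 14]
ans = sum(elements)  # -> ans = 97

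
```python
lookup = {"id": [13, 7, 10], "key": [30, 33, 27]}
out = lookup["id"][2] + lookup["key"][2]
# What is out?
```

Answer: 37

Derivation:
Trace (tracking out):
lookup = {'id': [13, 7, 10], 'key': [30, 33, 27]}  # -> lookup = {'id': [13, 7, 10], 'key': [30, 33, 27]}
out = lookup['id'][2] + lookup['key'][2]  # -> out = 37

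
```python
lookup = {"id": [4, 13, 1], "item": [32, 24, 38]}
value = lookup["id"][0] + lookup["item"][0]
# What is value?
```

Answer: 36

Derivation:
Trace (tracking value):
lookup = {'id': [4, 13, 1], 'item': [32, 24, 38]}  # -> lookup = {'id': [4, 13, 1], 'item': [32, 24, 38]}
value = lookup['id'][0] + lookup['item'][0]  # -> value = 36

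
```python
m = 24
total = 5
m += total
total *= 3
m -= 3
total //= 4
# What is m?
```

Trace (tracking m):
m = 24  # -> m = 24
total = 5  # -> total = 5
m += total  # -> m = 29
total *= 3  # -> total = 15
m -= 3  # -> m = 26
total //= 4  # -> total = 3

Answer: 26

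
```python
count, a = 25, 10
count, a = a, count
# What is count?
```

Trace (tracking count):
count, a = (25, 10)  # -> count = 25, a = 10
count, a = (a, count)  # -> count = 10, a = 25

Answer: 10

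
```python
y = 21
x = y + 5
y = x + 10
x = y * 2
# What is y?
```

Trace (tracking y):
y = 21  # -> y = 21
x = y + 5  # -> x = 26
y = x + 10  # -> y = 36
x = y * 2  # -> x = 72

Answer: 36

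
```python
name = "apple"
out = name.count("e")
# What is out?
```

Trace (tracking out):
name = 'apple'  # -> name = 'apple'
out = name.count('e')  # -> out = 1

Answer: 1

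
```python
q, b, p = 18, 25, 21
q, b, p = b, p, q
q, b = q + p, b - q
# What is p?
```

Trace (tracking p):
q, b, p = (18, 25, 21)  # -> q = 18, b = 25, p = 21
q, b, p = (b, p, q)  # -> q = 25, b = 21, p = 18
q, b = (q + p, b - q)  # -> q = 43, b = -4

Answer: 18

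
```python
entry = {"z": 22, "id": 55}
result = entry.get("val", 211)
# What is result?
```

Answer: 211

Derivation:
Trace (tracking result):
entry = {'z': 22, 'id': 55}  # -> entry = {'z': 22, 'id': 55}
result = entry.get('val', 211)  # -> result = 211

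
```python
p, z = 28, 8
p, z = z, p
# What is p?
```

Trace (tracking p):
p, z = (28, 8)  # -> p = 28, z = 8
p, z = (z, p)  # -> p = 8, z = 28

Answer: 8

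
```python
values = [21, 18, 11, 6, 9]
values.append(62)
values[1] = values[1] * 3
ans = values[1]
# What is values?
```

Answer: [21, 54, 11, 6, 9, 62]

Derivation:
Trace (tracking values):
values = [21, 18, 11, 6, 9]  # -> values = [21, 18, 11, 6, 9]
values.append(62)  # -> values = [21, 18, 11, 6, 9, 62]
values[1] = values[1] * 3  # -> values = [21, 54, 11, 6, 9, 62]
ans = values[1]  # -> ans = 54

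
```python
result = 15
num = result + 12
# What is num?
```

Trace (tracking num):
result = 15  # -> result = 15
num = result + 12  # -> num = 27

Answer: 27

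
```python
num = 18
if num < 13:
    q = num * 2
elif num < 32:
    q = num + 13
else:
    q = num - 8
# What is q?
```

Answer: 31

Derivation:
Trace (tracking q):
num = 18  # -> num = 18
if num < 13:  # condition is False
elif num < 32:  # condition is True
    q = num + 13  # -> q = 31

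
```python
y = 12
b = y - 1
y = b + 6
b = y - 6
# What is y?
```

Answer: 17

Derivation:
Trace (tracking y):
y = 12  # -> y = 12
b = y - 1  # -> b = 11
y = b + 6  # -> y = 17
b = y - 6  # -> b = 11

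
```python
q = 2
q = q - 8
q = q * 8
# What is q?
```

Answer: -48

Derivation:
Trace (tracking q):
q = 2  # -> q = 2
q = q - 8  # -> q = -6
q = q * 8  # -> q = -48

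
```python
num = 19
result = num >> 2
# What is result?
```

Trace (tracking result):
num = 19  # -> num = 19
result = num >> 2  # -> result = 4

Answer: 4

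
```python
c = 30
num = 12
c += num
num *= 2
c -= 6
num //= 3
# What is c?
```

Trace (tracking c):
c = 30  # -> c = 30
num = 12  # -> num = 12
c += num  # -> c = 42
num *= 2  # -> num = 24
c -= 6  # -> c = 36
num //= 3  # -> num = 8

Answer: 36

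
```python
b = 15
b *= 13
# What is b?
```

Answer: 195

Derivation:
Trace (tracking b):
b = 15  # -> b = 15
b *= 13  # -> b = 195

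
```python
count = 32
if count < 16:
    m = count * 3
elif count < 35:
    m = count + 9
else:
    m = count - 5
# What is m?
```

Answer: 41

Derivation:
Trace (tracking m):
count = 32  # -> count = 32
if count < 16:  # condition is False
elif count < 35:  # condition is True
    m = count + 9  # -> m = 41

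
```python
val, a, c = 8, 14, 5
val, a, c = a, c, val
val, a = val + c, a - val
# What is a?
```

Trace (tracking a):
val, a, c = (8, 14, 5)  # -> val = 8, a = 14, c = 5
val, a, c = (a, c, val)  # -> val = 14, a = 5, c = 8
val, a = (val + c, a - val)  # -> val = 22, a = -9

Answer: -9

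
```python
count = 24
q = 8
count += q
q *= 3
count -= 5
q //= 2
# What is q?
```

Trace (tracking q):
count = 24  # -> count = 24
q = 8  # -> q = 8
count += q  # -> count = 32
q *= 3  # -> q = 24
count -= 5  # -> count = 27
q //= 2  # -> q = 12

Answer: 12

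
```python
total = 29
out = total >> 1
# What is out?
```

Answer: 14

Derivation:
Trace (tracking out):
total = 29  # -> total = 29
out = total >> 1  # -> out = 14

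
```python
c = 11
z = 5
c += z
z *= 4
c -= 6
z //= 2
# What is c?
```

Answer: 10

Derivation:
Trace (tracking c):
c = 11  # -> c = 11
z = 5  # -> z = 5
c += z  # -> c = 16
z *= 4  # -> z = 20
c -= 6  # -> c = 10
z //= 2  # -> z = 10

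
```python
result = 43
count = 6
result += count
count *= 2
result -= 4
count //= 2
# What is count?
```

Answer: 6

Derivation:
Trace (tracking count):
result = 43  # -> result = 43
count = 6  # -> count = 6
result += count  # -> result = 49
count *= 2  # -> count = 12
result -= 4  # -> result = 45
count //= 2  # -> count = 6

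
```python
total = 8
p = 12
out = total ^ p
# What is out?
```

Trace (tracking out):
total = 8  # -> total = 8
p = 12  # -> p = 12
out = total ^ p  # -> out = 4

Answer: 4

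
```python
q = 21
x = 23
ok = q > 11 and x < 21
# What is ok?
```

Answer: False

Derivation:
Trace (tracking ok):
q = 21  # -> q = 21
x = 23  # -> x = 23
ok = q > 11 and x < 21  # -> ok = False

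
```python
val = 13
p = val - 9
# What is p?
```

Answer: 4

Derivation:
Trace (tracking p):
val = 13  # -> val = 13
p = val - 9  # -> p = 4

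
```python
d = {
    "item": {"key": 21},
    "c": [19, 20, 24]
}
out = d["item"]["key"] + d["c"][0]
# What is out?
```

Trace (tracking out):
d = {'item': {'key': 21}, 'c': [19, 20, 24]}  # -> d = {'item': {'key': 21}, 'c': [19, 20, 24]}
out = d['item']['key'] + d['c'][0]  # -> out = 40

Answer: 40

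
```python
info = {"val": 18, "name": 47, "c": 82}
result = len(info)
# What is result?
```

Trace (tracking result):
info = {'val': 18, 'name': 47, 'c': 82}  # -> info = {'val': 18, 'name': 47, 'c': 82}
result = len(info)  # -> result = 3

Answer: 3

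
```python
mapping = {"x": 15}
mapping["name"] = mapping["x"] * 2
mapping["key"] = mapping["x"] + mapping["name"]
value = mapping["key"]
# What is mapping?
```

Trace (tracking mapping):
mapping = {'x': 15}  # -> mapping = {'x': 15}
mapping['name'] = mapping['x'] * 2  # -> mapping = {'x': 15, 'name': 30}
mapping['key'] = mapping['x'] + mapping['name']  # -> mapping = {'x': 15, 'name': 30, 'key': 45}
value = mapping['key']  # -> value = 45

Answer: {'x': 15, 'name': 30, 'key': 45}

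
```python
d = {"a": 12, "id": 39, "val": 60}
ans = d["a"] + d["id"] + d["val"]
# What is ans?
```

Answer: 111

Derivation:
Trace (tracking ans):
d = {'a': 12, 'id': 39, 'val': 60}  # -> d = {'a': 12, 'id': 39, 'val': 60}
ans = d['a'] + d['id'] + d['val']  # -> ans = 111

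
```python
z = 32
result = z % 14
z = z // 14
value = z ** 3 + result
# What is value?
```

Answer: 12

Derivation:
Trace (tracking value):
z = 32  # -> z = 32
result = z % 14  # -> result = 4
z = z // 14  # -> z = 2
value = z ** 3 + result  # -> value = 12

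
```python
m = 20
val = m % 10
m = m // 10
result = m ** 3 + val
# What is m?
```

Trace (tracking m):
m = 20  # -> m = 20
val = m % 10  # -> val = 0
m = m // 10  # -> m = 2
result = m ** 3 + val  # -> result = 8

Answer: 2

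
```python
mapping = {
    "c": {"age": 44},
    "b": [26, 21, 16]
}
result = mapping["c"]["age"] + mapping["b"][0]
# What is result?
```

Trace (tracking result):
mapping = {'c': {'age': 44}, 'b': [26, 21, 16]}  # -> mapping = {'c': {'age': 44}, 'b': [26, 21, 16]}
result = mapping['c']['age'] + mapping['b'][0]  # -> result = 70

Answer: 70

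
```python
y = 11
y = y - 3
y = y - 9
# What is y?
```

Trace (tracking y):
y = 11  # -> y = 11
y = y - 3  # -> y = 8
y = y - 9  # -> y = -1

Answer: -1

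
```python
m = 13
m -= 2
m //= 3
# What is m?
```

Trace (tracking m):
m = 13  # -> m = 13
m -= 2  # -> m = 11
m //= 3  # -> m = 3

Answer: 3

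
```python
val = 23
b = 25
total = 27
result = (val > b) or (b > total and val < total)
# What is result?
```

Answer: False

Derivation:
Trace (tracking result):
val = 23  # -> val = 23
b = 25  # -> b = 25
total = 27  # -> total = 27
result = val > b or (b > total and val < total)  # -> result = False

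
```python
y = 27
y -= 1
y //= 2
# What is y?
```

Answer: 13

Derivation:
Trace (tracking y):
y = 27  # -> y = 27
y -= 1  # -> y = 26
y //= 2  # -> y = 13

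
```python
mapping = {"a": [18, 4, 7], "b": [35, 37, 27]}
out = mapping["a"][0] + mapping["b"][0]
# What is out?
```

Answer: 53

Derivation:
Trace (tracking out):
mapping = {'a': [18, 4, 7], 'b': [35, 37, 27]}  # -> mapping = {'a': [18, 4, 7], 'b': [35, 37, 27]}
out = mapping['a'][0] + mapping['b'][0]  # -> out = 53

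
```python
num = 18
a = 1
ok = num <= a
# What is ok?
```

Answer: False

Derivation:
Trace (tracking ok):
num = 18  # -> num = 18
a = 1  # -> a = 1
ok = num <= a  # -> ok = False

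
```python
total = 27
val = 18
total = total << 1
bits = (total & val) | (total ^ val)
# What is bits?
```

Trace (tracking bits):
total = 27  # -> total = 27
val = 18  # -> val = 18
total = total << 1  # -> total = 54
bits = total & val | total ^ val  # -> bits = 54

Answer: 54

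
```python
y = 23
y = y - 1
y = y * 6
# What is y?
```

Trace (tracking y):
y = 23  # -> y = 23
y = y - 1  # -> y = 22
y = y * 6  # -> y = 132

Answer: 132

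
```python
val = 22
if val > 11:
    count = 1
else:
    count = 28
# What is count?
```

Answer: 1

Derivation:
Trace (tracking count):
val = 22  # -> val = 22
if val > 11:  # condition is True
    count = 1  # -> count = 1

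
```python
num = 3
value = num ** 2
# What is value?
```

Trace (tracking value):
num = 3  # -> num = 3
value = num ** 2  # -> value = 9

Answer: 9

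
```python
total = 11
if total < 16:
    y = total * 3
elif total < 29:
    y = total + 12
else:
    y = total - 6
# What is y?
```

Answer: 33

Derivation:
Trace (tracking y):
total = 11  # -> total = 11
if total < 16:  # condition is True
    y = total * 3  # -> y = 33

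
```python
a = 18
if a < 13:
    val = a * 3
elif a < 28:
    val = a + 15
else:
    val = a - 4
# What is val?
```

Trace (tracking val):
a = 18  # -> a = 18
if a < 13:  # condition is False
elif a < 28:  # condition is True
    val = a + 15  # -> val = 33

Answer: 33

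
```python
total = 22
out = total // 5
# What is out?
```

Answer: 4

Derivation:
Trace (tracking out):
total = 22  # -> total = 22
out = total // 5  # -> out = 4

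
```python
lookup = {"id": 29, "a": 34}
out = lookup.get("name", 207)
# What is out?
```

Trace (tracking out):
lookup = {'id': 29, 'a': 34}  # -> lookup = {'id': 29, 'a': 34}
out = lookup.get('name', 207)  # -> out = 207

Answer: 207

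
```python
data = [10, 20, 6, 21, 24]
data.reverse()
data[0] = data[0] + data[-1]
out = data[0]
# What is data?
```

Trace (tracking data):
data = [10, 20, 6, 21, 24]  # -> data = [10, 20, 6, 21, 24]
data.reverse()  # -> data = [24, 21, 6, 20, 10]
data[0] = data[0] + data[-1]  # -> data = [34, 21, 6, 20, 10]
out = data[0]  # -> out = 34

Answer: [34, 21, 6, 20, 10]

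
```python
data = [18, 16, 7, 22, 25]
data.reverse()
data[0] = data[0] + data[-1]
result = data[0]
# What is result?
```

Answer: 43

Derivation:
Trace (tracking result):
data = [18, 16, 7, 22, 25]  # -> data = [18, 16, 7, 22, 25]
data.reverse()  # -> data = [25, 22, 7, 16, 18]
data[0] = data[0] + data[-1]  # -> data = [43, 22, 7, 16, 18]
result = data[0]  # -> result = 43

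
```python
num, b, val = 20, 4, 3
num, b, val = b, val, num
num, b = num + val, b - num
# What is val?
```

Trace (tracking val):
num, b, val = (20, 4, 3)  # -> num = 20, b = 4, val = 3
num, b, val = (b, val, num)  # -> num = 4, b = 3, val = 20
num, b = (num + val, b - num)  # -> num = 24, b = -1

Answer: 20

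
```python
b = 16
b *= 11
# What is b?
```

Answer: 176

Derivation:
Trace (tracking b):
b = 16  # -> b = 16
b *= 11  # -> b = 176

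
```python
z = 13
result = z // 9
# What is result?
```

Trace (tracking result):
z = 13  # -> z = 13
result = z // 9  # -> result = 1

Answer: 1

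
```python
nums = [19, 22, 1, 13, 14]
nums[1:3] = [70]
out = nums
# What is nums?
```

Answer: [19, 70, 13, 14]

Derivation:
Trace (tracking nums):
nums = [19, 22, 1, 13, 14]  # -> nums = [19, 22, 1, 13, 14]
nums[1:3] = [70]  # -> nums = [19, 70, 13, 14]
out = nums  # -> out = [19, 70, 13, 14]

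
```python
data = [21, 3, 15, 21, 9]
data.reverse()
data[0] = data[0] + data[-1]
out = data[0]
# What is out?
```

Trace (tracking out):
data = [21, 3, 15, 21, 9]  # -> data = [21, 3, 15, 21, 9]
data.reverse()  # -> data = [9, 21, 15, 3, 21]
data[0] = data[0] + data[-1]  # -> data = [30, 21, 15, 3, 21]
out = data[0]  # -> out = 30

Answer: 30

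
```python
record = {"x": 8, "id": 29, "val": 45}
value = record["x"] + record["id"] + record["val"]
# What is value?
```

Trace (tracking value):
record = {'x': 8, 'id': 29, 'val': 45}  # -> record = {'x': 8, 'id': 29, 'val': 45}
value = record['x'] + record['id'] + record['val']  # -> value = 82

Answer: 82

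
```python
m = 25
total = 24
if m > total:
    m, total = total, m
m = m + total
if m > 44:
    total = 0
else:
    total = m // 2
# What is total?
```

Answer: 0

Derivation:
Trace (tracking total):
m = 25  # -> m = 25
total = 24  # -> total = 24
if m > total:  # condition is True
    m, total = (total, m)  # -> m = 24, total = 25
m = m + total  # -> m = 49
if m > 44:  # condition is True
    total = 0  # -> total = 0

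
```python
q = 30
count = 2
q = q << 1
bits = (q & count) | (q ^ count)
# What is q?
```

Trace (tracking q):
q = 30  # -> q = 30
count = 2  # -> count = 2
q = q << 1  # -> q = 60
bits = q & count | q ^ count  # -> bits = 62

Answer: 60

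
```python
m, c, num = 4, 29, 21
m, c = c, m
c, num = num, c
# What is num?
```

Answer: 4

Derivation:
Trace (tracking num):
m, c, num = (4, 29, 21)  # -> m = 4, c = 29, num = 21
m, c = (c, m)  # -> m = 29, c = 4
c, num = (num, c)  # -> c = 21, num = 4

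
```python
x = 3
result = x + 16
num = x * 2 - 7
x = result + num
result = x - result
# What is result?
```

Trace (tracking result):
x = 3  # -> x = 3
result = x + 16  # -> result = 19
num = x * 2 - 7  # -> num = -1
x = result + num  # -> x = 18
result = x - result  # -> result = -1

Answer: -1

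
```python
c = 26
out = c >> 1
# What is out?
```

Answer: 13

Derivation:
Trace (tracking out):
c = 26  # -> c = 26
out = c >> 1  # -> out = 13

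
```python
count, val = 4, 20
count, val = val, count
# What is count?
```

Trace (tracking count):
count, val = (4, 20)  # -> count = 4, val = 20
count, val = (val, count)  # -> count = 20, val = 4

Answer: 20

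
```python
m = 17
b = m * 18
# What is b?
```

Answer: 306

Derivation:
Trace (tracking b):
m = 17  # -> m = 17
b = m * 18  # -> b = 306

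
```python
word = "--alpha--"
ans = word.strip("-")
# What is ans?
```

Answer: 'alpha'

Derivation:
Trace (tracking ans):
word = '--alpha--'  # -> word = '--alpha--'
ans = word.strip('-')  # -> ans = 'alpha'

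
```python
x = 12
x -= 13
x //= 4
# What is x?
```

Trace (tracking x):
x = 12  # -> x = 12
x -= 13  # -> x = -1
x //= 4  # -> x = -1

Answer: -1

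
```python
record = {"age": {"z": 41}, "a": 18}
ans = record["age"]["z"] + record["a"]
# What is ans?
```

Trace (tracking ans):
record = {'age': {'z': 41}, 'a': 18}  # -> record = {'age': {'z': 41}, 'a': 18}
ans = record['age']['z'] + record['a']  # -> ans = 59

Answer: 59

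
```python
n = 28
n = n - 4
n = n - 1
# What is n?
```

Answer: 23

Derivation:
Trace (tracking n):
n = 28  # -> n = 28
n = n - 4  # -> n = 24
n = n - 1  # -> n = 23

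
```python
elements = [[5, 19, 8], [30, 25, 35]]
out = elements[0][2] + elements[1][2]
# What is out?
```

Trace (tracking out):
elements = [[5, 19, 8], [30, 25, 35]]  # -> elements = [[5, 19, 8], [30, 25, 35]]
out = elements[0][2] + elements[1][2]  # -> out = 43

Answer: 43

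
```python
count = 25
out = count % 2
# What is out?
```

Trace (tracking out):
count = 25  # -> count = 25
out = count % 2  # -> out = 1

Answer: 1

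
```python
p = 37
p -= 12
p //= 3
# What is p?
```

Trace (tracking p):
p = 37  # -> p = 37
p -= 12  # -> p = 25
p //= 3  # -> p = 8

Answer: 8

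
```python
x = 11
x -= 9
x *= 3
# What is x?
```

Trace (tracking x):
x = 11  # -> x = 11
x -= 9  # -> x = 2
x *= 3  # -> x = 6

Answer: 6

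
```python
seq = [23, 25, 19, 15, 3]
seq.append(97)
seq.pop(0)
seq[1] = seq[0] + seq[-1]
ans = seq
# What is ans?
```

Answer: [25, 122, 15, 3, 97]

Derivation:
Trace (tracking ans):
seq = [23, 25, 19, 15, 3]  # -> seq = [23, 25, 19, 15, 3]
seq.append(97)  # -> seq = [23, 25, 19, 15, 3, 97]
seq.pop(0)  # -> seq = [25, 19, 15, 3, 97]
seq[1] = seq[0] + seq[-1]  # -> seq = [25, 122, 15, 3, 97]
ans = seq  # -> ans = [25, 122, 15, 3, 97]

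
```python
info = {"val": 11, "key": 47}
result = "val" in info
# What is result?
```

Answer: True

Derivation:
Trace (tracking result):
info = {'val': 11, 'key': 47}  # -> info = {'val': 11, 'key': 47}
result = 'val' in info  # -> result = True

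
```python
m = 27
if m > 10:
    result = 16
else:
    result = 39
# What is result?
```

Trace (tracking result):
m = 27  # -> m = 27
if m > 10:  # condition is True
    result = 16  # -> result = 16

Answer: 16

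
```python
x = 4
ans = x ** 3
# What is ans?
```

Trace (tracking ans):
x = 4  # -> x = 4
ans = x ** 3  # -> ans = 64

Answer: 64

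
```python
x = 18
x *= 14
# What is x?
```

Trace (tracking x):
x = 18  # -> x = 18
x *= 14  # -> x = 252

Answer: 252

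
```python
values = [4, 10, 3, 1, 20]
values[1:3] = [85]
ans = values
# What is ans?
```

Answer: [4, 85, 1, 20]

Derivation:
Trace (tracking ans):
values = [4, 10, 3, 1, 20]  # -> values = [4, 10, 3, 1, 20]
values[1:3] = [85]  # -> values = [4, 85, 1, 20]
ans = values  # -> ans = [4, 85, 1, 20]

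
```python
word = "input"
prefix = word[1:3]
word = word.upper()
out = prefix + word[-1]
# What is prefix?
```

Answer: 'np'

Derivation:
Trace (tracking prefix):
word = 'input'  # -> word = 'input'
prefix = word[1:3]  # -> prefix = 'np'
word = word.upper()  # -> word = 'INPUT'
out = prefix + word[-1]  # -> out = 'npT'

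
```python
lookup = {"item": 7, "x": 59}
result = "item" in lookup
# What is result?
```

Trace (tracking result):
lookup = {'item': 7, 'x': 59}  # -> lookup = {'item': 7, 'x': 59}
result = 'item' in lookup  # -> result = True

Answer: True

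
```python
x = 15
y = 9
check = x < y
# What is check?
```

Trace (tracking check):
x = 15  # -> x = 15
y = 9  # -> y = 9
check = x < y  # -> check = False

Answer: False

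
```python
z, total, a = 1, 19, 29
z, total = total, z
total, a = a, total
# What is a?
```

Answer: 1

Derivation:
Trace (tracking a):
z, total, a = (1, 19, 29)  # -> z = 1, total = 19, a = 29
z, total = (total, z)  # -> z = 19, total = 1
total, a = (a, total)  # -> total = 29, a = 1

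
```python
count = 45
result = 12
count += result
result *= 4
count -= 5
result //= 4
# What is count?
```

Trace (tracking count):
count = 45  # -> count = 45
result = 12  # -> result = 12
count += result  # -> count = 57
result *= 4  # -> result = 48
count -= 5  # -> count = 52
result //= 4  # -> result = 12

Answer: 52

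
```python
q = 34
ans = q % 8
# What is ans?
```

Answer: 2

Derivation:
Trace (tracking ans):
q = 34  # -> q = 34
ans = q % 8  # -> ans = 2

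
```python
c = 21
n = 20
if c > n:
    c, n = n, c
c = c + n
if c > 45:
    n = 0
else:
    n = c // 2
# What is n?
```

Answer: 20

Derivation:
Trace (tracking n):
c = 21  # -> c = 21
n = 20  # -> n = 20
if c > n:  # condition is True
    c, n = (n, c)  # -> c = 20, n = 21
c = c + n  # -> c = 41
if c > 45:  # condition is False
else:
    n = c // 2  # -> n = 20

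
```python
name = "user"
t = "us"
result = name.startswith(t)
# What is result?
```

Trace (tracking result):
name = 'user'  # -> name = 'user'
t = 'us'  # -> t = 'us'
result = name.startswith(t)  # -> result = True

Answer: True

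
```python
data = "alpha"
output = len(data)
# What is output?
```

Answer: 5

Derivation:
Trace (tracking output):
data = 'alpha'  # -> data = 'alpha'
output = len(data)  # -> output = 5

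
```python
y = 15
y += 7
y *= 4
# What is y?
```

Trace (tracking y):
y = 15  # -> y = 15
y += 7  # -> y = 22
y *= 4  # -> y = 88

Answer: 88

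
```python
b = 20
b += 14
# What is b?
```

Trace (tracking b):
b = 20  # -> b = 20
b += 14  # -> b = 34

Answer: 34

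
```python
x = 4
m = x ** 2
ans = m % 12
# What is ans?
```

Trace (tracking ans):
x = 4  # -> x = 4
m = x ** 2  # -> m = 16
ans = m % 12  # -> ans = 4

Answer: 4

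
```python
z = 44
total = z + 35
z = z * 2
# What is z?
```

Trace (tracking z):
z = 44  # -> z = 44
total = z + 35  # -> total = 79
z = z * 2  # -> z = 88

Answer: 88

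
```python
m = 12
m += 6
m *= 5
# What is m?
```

Answer: 90

Derivation:
Trace (tracking m):
m = 12  # -> m = 12
m += 6  # -> m = 18
m *= 5  # -> m = 90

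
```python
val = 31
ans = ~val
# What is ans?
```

Trace (tracking ans):
val = 31  # -> val = 31
ans = ~val  # -> ans = -32

Answer: -32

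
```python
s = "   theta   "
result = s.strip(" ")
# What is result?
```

Trace (tracking result):
s = '   theta   '  # -> s = '   theta   '
result = s.strip(' ')  # -> result = 'theta'

Answer: 'theta'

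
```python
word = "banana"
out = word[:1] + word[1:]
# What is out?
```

Answer: 'banana'

Derivation:
Trace (tracking out):
word = 'banana'  # -> word = 'banana'
out = word[:1] + word[1:]  # -> out = 'banana'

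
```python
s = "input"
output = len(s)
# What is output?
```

Trace (tracking output):
s = 'input'  # -> s = 'input'
output = len(s)  # -> output = 5

Answer: 5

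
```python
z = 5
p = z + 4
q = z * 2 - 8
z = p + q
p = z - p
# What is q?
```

Trace (tracking q):
z = 5  # -> z = 5
p = z + 4  # -> p = 9
q = z * 2 - 8  # -> q = 2
z = p + q  # -> z = 11
p = z - p  # -> p = 2

Answer: 2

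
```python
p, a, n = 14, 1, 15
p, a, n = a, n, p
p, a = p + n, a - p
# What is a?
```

Answer: 14

Derivation:
Trace (tracking a):
p, a, n = (14, 1, 15)  # -> p = 14, a = 1, n = 15
p, a, n = (a, n, p)  # -> p = 1, a = 15, n = 14
p, a = (p + n, a - p)  # -> p = 15, a = 14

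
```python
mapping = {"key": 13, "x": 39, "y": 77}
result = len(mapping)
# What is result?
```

Answer: 3

Derivation:
Trace (tracking result):
mapping = {'key': 13, 'x': 39, 'y': 77}  # -> mapping = {'key': 13, 'x': 39, 'y': 77}
result = len(mapping)  # -> result = 3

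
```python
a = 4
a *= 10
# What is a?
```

Answer: 40

Derivation:
Trace (tracking a):
a = 4  # -> a = 4
a *= 10  # -> a = 40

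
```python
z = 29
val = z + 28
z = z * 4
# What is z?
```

Trace (tracking z):
z = 29  # -> z = 29
val = z + 28  # -> val = 57
z = z * 4  # -> z = 116

Answer: 116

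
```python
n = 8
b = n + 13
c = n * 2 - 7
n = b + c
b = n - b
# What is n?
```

Answer: 30

Derivation:
Trace (tracking n):
n = 8  # -> n = 8
b = n + 13  # -> b = 21
c = n * 2 - 7  # -> c = 9
n = b + c  # -> n = 30
b = n - b  # -> b = 9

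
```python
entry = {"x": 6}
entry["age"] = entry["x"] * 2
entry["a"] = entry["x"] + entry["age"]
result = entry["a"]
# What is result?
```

Trace (tracking result):
entry = {'x': 6}  # -> entry = {'x': 6}
entry['age'] = entry['x'] * 2  # -> entry = {'x': 6, 'age': 12}
entry['a'] = entry['x'] + entry['age']  # -> entry = {'x': 6, 'age': 12, 'a': 18}
result = entry['a']  # -> result = 18

Answer: 18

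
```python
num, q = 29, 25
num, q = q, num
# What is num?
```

Trace (tracking num):
num, q = (29, 25)  # -> num = 29, q = 25
num, q = (q, num)  # -> num = 25, q = 29

Answer: 25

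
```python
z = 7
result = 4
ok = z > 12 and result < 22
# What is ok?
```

Answer: False

Derivation:
Trace (tracking ok):
z = 7  # -> z = 7
result = 4  # -> result = 4
ok = z > 12 and result < 22  # -> ok = False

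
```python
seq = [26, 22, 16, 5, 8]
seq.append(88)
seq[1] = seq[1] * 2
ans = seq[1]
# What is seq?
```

Answer: [26, 44, 16, 5, 8, 88]

Derivation:
Trace (tracking seq):
seq = [26, 22, 16, 5, 8]  # -> seq = [26, 22, 16, 5, 8]
seq.append(88)  # -> seq = [26, 22, 16, 5, 8, 88]
seq[1] = seq[1] * 2  # -> seq = [26, 44, 16, 5, 8, 88]
ans = seq[1]  # -> ans = 44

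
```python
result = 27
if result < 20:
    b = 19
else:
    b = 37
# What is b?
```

Trace (tracking b):
result = 27  # -> result = 27
if result < 20:  # condition is False
else:
    b = 37  # -> b = 37

Answer: 37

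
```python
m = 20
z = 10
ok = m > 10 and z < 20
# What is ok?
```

Answer: True

Derivation:
Trace (tracking ok):
m = 20  # -> m = 20
z = 10  # -> z = 10
ok = m > 10 and z < 20  # -> ok = True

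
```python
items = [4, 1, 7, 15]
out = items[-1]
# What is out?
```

Trace (tracking out):
items = [4, 1, 7, 15]  # -> items = [4, 1, 7, 15]
out = items[-1]  # -> out = 15

Answer: 15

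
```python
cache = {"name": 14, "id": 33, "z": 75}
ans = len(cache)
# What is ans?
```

Trace (tracking ans):
cache = {'name': 14, 'id': 33, 'z': 75}  # -> cache = {'name': 14, 'id': 33, 'z': 75}
ans = len(cache)  # -> ans = 3

Answer: 3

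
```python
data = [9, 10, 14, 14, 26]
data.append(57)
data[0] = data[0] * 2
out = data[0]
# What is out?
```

Answer: 18

Derivation:
Trace (tracking out):
data = [9, 10, 14, 14, 26]  # -> data = [9, 10, 14, 14, 26]
data.append(57)  # -> data = [9, 10, 14, 14, 26, 57]
data[0] = data[0] * 2  # -> data = [18, 10, 14, 14, 26, 57]
out = data[0]  # -> out = 18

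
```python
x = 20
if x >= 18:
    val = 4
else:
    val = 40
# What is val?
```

Answer: 4

Derivation:
Trace (tracking val):
x = 20  # -> x = 20
if x >= 18:  # condition is True
    val = 4  # -> val = 4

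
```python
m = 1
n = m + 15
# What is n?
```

Trace (tracking n):
m = 1  # -> m = 1
n = m + 15  # -> n = 16

Answer: 16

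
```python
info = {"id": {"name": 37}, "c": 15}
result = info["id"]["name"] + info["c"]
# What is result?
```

Trace (tracking result):
info = {'id': {'name': 37}, 'c': 15}  # -> info = {'id': {'name': 37}, 'c': 15}
result = info['id']['name'] + info['c']  # -> result = 52

Answer: 52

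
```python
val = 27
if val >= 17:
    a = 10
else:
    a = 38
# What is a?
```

Answer: 10

Derivation:
Trace (tracking a):
val = 27  # -> val = 27
if val >= 17:  # condition is True
    a = 10  # -> a = 10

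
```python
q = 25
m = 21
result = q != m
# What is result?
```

Trace (tracking result):
q = 25  # -> q = 25
m = 21  # -> m = 21
result = q != m  # -> result = True

Answer: True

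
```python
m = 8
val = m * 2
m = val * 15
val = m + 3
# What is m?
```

Answer: 240

Derivation:
Trace (tracking m):
m = 8  # -> m = 8
val = m * 2  # -> val = 16
m = val * 15  # -> m = 240
val = m + 3  # -> val = 243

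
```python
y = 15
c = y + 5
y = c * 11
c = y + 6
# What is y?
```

Answer: 220

Derivation:
Trace (tracking y):
y = 15  # -> y = 15
c = y + 5  # -> c = 20
y = c * 11  # -> y = 220
c = y + 6  # -> c = 226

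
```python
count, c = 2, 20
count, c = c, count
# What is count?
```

Trace (tracking count):
count, c = (2, 20)  # -> count = 2, c = 20
count, c = (c, count)  # -> count = 20, c = 2

Answer: 20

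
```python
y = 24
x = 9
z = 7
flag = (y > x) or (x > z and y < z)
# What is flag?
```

Answer: True

Derivation:
Trace (tracking flag):
y = 24  # -> y = 24
x = 9  # -> x = 9
z = 7  # -> z = 7
flag = y > x or (x > z and y < z)  # -> flag = True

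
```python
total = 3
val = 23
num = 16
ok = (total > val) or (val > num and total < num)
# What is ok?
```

Trace (tracking ok):
total = 3  # -> total = 3
val = 23  # -> val = 23
num = 16  # -> num = 16
ok = total > val or (val > num and total < num)  # -> ok = True

Answer: True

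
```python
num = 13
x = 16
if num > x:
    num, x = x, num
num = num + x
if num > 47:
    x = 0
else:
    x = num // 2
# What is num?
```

Answer: 29

Derivation:
Trace (tracking num):
num = 13  # -> num = 13
x = 16  # -> x = 16
if num > x:  # condition is False
num = num + x  # -> num = 29
if num > 47:  # condition is False
else:
    x = num // 2  # -> x = 14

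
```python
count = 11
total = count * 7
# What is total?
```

Answer: 77

Derivation:
Trace (tracking total):
count = 11  # -> count = 11
total = count * 7  # -> total = 77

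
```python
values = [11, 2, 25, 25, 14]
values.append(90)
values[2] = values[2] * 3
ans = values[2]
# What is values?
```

Trace (tracking values):
values = [11, 2, 25, 25, 14]  # -> values = [11, 2, 25, 25, 14]
values.append(90)  # -> values = [11, 2, 25, 25, 14, 90]
values[2] = values[2] * 3  # -> values = [11, 2, 75, 25, 14, 90]
ans = values[2]  # -> ans = 75

Answer: [11, 2, 75, 25, 14, 90]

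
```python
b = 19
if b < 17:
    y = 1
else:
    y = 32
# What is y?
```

Trace (tracking y):
b = 19  # -> b = 19
if b < 17:  # condition is False
else:
    y = 32  # -> y = 32

Answer: 32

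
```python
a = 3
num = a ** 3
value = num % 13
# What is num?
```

Trace (tracking num):
a = 3  # -> a = 3
num = a ** 3  # -> num = 27
value = num % 13  # -> value = 1

Answer: 27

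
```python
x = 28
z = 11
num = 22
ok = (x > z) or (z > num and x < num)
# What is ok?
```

Answer: True

Derivation:
Trace (tracking ok):
x = 28  # -> x = 28
z = 11  # -> z = 11
num = 22  # -> num = 22
ok = x > z or (z > num and x < num)  # -> ok = True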